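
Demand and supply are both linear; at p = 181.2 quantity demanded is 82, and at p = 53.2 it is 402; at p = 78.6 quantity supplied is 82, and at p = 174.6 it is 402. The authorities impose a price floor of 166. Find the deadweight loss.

Demand slope = (53.2 − 181.2)/(402 − 82) = −0.4, so p = 214 − 0.4q.
Supply slope = (174.6 − 78.6)/(402 − 82) = 0.3, so p = 54 + 0.3q.
Competitive equilibrium: 214 − 0.4q = 54 + 0.3q → q* = 228.5714, p* = 122.5714.
At the floor p = 166, quantity demanded = (214 − 166)/0.4 = 120.
Sellers' marginal cost at q' = 120: 54 + 0.3·120 = 90.
Δq = 228.5714 − 120 = 108.5714; wedge = 166 − 90 = 76.
The triangle = ½ × 108.5714 × 76 = 4125.71.

4125.71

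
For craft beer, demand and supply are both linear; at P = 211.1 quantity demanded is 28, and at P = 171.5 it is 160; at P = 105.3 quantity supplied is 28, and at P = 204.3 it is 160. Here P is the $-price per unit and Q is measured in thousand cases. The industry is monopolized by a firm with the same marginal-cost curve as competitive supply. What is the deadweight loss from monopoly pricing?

$429.84 thousand

Demand slope = (171.5 − 211.1)/(160 − 28) = −0.3, so P = 219.5 − 0.3Q.
Supply slope = (204.3 − 105.3)/(160 − 28) = 0.75, so P = 84.3 + 0.75Q.
Competitive equilibrium: 219.5 − 0.3Q = 84.3 + 0.75Q → Q* = 128.7619, P* = 180.8714.
Marginal revenue: MR = 219.5 − 0.6Q. Set MR = MC: 219.5 − 0.6Q = 84.3 + 0.75Q → Q_m = 100.1481.
Price P_m = 219.5 − 0.3·100.1481 = 189.4556; MC(Q_m) = 84.3 + 0.75·100.1481 = 159.4111.
Competitive Q* = 128.7619, so ΔQ = 28.6138; wedge = 189.4556 − 159.4111 = 30.0445.
Deadweight loss = ½ × 28.6138 × 30.0445 = $429.84 thousand.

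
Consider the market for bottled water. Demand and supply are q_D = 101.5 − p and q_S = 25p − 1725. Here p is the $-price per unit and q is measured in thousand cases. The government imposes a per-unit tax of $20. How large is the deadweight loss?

In inverse form: demand p = 101.5 − q, supply p = 69 + 0.04q.
Competitive equilibrium: 101.5 − q = 69 + 0.04q → q* = 31.25, p* = 70.25.
With the tax, the buyer price exceeds the seller price by 20: (101.5 − q) − (69 + 0.04q) = 20 → q' = 12.0192.
Δq = 31.25 − 12.0192 = 19.2308; the wedge equals the tax, 20.
DWL = ½ × 19.2308 × 20 = $192.31 thousand.

$192.31 thousand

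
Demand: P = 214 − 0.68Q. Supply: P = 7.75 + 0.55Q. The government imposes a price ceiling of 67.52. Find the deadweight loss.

2141.56

Competitive equilibrium: 214 − 0.68Q = 7.75 + 0.55Q → Q* = 167.6829, P* = 99.9756.
At the ceiling P = 67.52, quantity supplied = (67.52 − 7.75)/0.55 = 108.6727.
Willingness to pay at Q' = 108.6727: 214 − 0.68·108.6727 = 140.1026.
ΔQ = 167.6829 − 108.6727 = 59.0102; wedge = 140.1026 − 67.52 = 72.5826.
Deadweight loss = ½ × 59.0102 × 72.5826 = 2141.56.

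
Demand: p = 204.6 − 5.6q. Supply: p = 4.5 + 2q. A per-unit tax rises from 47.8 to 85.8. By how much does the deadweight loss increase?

Competitive equilibrium: 204.6 − 5.6q = 4.5 + 2q → q* = 26.3289, p* = 57.1579.
For a per-unit tax t: Δq = t/7.6, so DWL = ½·t·(t/7.6) = t²/15.2.
At t = 47.8: DWL = 150.318. At t = 85.8: DWL = 484.318.
Increase = 484.318 − 150.318 = 334.

334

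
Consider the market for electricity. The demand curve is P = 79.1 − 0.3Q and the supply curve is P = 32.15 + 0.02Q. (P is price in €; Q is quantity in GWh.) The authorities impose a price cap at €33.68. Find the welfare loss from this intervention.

Competitive equilibrium: 79.1 − 0.3Q = 32.15 + 0.02Q → Q* = 146.7188, P* = 35.0844.
At the ceiling P = 33.68, quantity supplied = (33.68 − 32.15)/0.02 = 76.5.
Willingness to pay at Q' = 76.5: 79.1 − 0.3·76.5 = 56.15.
ΔQ = 146.7188 − 76.5 = 70.2188; wedge = 56.15 − 33.68 = 22.47.
The triangle = ½ × 70.2188 × 22.47 = €788.91.

€788.91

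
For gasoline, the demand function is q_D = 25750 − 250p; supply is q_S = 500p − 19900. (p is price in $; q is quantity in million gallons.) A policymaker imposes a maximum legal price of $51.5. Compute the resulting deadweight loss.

$65800.83 million

In inverse form: demand p = 103 − 0.004q, supply p = 39.8 + 0.002q.
Competitive equilibrium: 103 − 0.004q = 39.8 + 0.002q → q* = 10533.3333, p* = 60.8667.
At the ceiling p = 51.5, quantity supplied = (51.5 − 39.8)/0.002 = 5850.
Willingness to pay at q' = 5850: 103 − 0.004·5850 = 79.6.
Δq = 10533.3333 − 5850 = 4683.3333; wedge = 79.6 − 51.5 = 28.1.
Welfare loss = ½ × 4683.3333 × 28.1 = $65800.83 million.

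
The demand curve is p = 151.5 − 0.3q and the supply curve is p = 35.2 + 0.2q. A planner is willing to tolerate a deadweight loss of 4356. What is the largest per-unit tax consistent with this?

66

Competitive equilibrium: 151.5 − 0.3q = 35.2 + 0.2q → q* = 232.6, p* = 81.72.
A tax t gives Δq = t/0.5 and wedge t, so DWL = t²/1.
t²/1 = 4356 → t² = 4356 → t = 66.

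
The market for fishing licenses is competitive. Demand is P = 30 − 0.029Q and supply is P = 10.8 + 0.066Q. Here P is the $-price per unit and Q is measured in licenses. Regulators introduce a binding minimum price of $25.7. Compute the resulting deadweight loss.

Competitive equilibrium: 30 − 0.029Q = 10.8 + 0.066Q → Q* = 202.1053, P* = 24.1389.
At the floor P = 25.7, quantity demanded = (30 − 25.7)/0.029 = 148.2759.
Sellers' marginal cost at Q' = 148.2759: 10.8 + 0.066·148.2759 = 20.5862.
ΔQ = 202.1053 − 148.2759 = 53.8294; wedge = 25.7 − 20.5862 = 5.1138.
Welfare loss = ½ × 53.8294 × 5.1138 = $137.64.

$137.64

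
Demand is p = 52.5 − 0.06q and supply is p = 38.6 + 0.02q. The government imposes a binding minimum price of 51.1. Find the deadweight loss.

905.01

Competitive equilibrium: 52.5 − 0.06q = 38.6 + 0.02q → q* = 173.75, p* = 42.075.
At the floor p = 51.1, quantity demanded = (52.5 − 51.1)/0.06 = 23.33333.
Sellers' marginal cost at q' = 23.33333: 38.6 + 0.02·23.33333 = 39.06667.
Δq = 173.75 − 23.33333 = 150.41667; wedge = 51.1 − 39.06667 = 12.03333.
Welfare loss = ½ × 150.41667 × 12.03333 = 905.01.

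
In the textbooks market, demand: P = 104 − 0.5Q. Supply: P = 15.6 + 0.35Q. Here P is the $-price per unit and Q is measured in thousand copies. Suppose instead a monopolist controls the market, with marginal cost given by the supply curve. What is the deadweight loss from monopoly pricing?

$630.56 thousand

Competitive equilibrium: 104 − 0.5Q = 15.6 + 0.35Q → Q* = 104, P* = 52.
Marginal revenue: MR = 104 − Q. Set MR = MC: 104 − Q = 15.6 + 0.35Q → Q_m = 65.4815.
Price P_m = 104 − 0.5·65.4815 = 71.2593; MC(Q_m) = 15.6 + 0.35·65.4815 = 38.5185.
Competitive Q* = 104, so ΔQ = 38.5185; wedge = 71.2593 − 38.5185 = 32.7408.
The triangle = ½ × 38.5185 × 32.7408 = $630.56 thousand.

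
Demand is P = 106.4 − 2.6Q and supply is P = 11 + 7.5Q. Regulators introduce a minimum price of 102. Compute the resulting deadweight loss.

Competitive equilibrium: 106.4 − 2.6Q = 11 + 7.5Q → Q* = 9.4455, P* = 81.8416.
At the floor P = 102, quantity demanded = (106.4 − 102)/2.6 = 1.6923.
Sellers' marginal cost at Q' = 1.6923: 11 + 7.5·1.6923 = 23.6923.
ΔQ = 9.4455 − 1.6923 = 7.7532; wedge = 102 − 23.6923 = 78.3077.
The triangle = ½ × 7.7532 × 78.3077 = 303.57.

303.57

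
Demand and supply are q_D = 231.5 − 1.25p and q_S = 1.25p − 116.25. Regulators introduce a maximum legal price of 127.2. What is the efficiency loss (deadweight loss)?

177.01

In inverse form: demand p = 185.2 − 0.8q, supply p = 93 + 0.8q.
Competitive equilibrium: 185.2 − 0.8q = 93 + 0.8q → q* = 57.625, p* = 139.1.
At the ceiling p = 127.2, quantity supplied = (127.2 − 93)/0.8 = 42.75.
Willingness to pay at q' = 42.75: 185.2 − 0.8·42.75 = 151.
Δq = 57.625 − 42.75 = 14.875; wedge = 151 − 127.2 = 23.8.
Deadweight loss = ½ × 14.875 × 23.8 = 177.01.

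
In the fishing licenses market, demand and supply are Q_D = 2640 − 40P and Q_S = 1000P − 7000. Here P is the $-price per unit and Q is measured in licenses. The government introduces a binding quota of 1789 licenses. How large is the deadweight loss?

In inverse form: demand P = 66 − 0.025Q, supply P = 7 + 0.001Q.
Competitive equilibrium: 66 − 0.025Q = 7 + 0.001Q → Q* = 2269.2308, P* = 9.2692.
At Q = 1789: demand price = 66 − 0.025·1789 = 21.275; supply price = 7 + 0.001·1789 = 8.789.
ΔQ = 2269.2308 − 1789 = 480.2308; wedge = 21.275 − 8.789 = 12.486.
The triangle = ½ × 480.2308 × 12.486 = $2998.08.

$2998.08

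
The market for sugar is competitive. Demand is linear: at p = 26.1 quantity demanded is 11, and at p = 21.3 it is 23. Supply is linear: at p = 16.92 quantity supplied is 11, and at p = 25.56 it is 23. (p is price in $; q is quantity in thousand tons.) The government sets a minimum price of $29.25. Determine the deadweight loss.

$144.64 thousand

Demand slope = (21.3 − 26.1)/(23 − 11) = −0.4, so p = 30.5 − 0.4q.
Supply slope = (25.56 − 16.92)/(23 − 11) = 0.72, so p = 9 + 0.72q.
Competitive equilibrium: 30.5 − 0.4q = 9 + 0.72q → q* = 19.1964, p* = 22.8214.
At the floor p = 29.25, quantity demanded = (30.5 − 29.25)/0.4 = 3.125.
Sellers' marginal cost at q' = 3.125: 9 + 0.72·3.125 = 11.25.
Δq = 19.1964 − 3.125 = 16.0714; wedge = 29.25 − 11.25 = 18.
The triangle = ½ × 16.0714 × 18 = $144.64 thousand.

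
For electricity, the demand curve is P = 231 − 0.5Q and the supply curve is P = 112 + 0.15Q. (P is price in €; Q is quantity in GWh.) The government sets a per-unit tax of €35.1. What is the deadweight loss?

€947.70

Competitive equilibrium: 231 − 0.5Q = 112 + 0.15Q → Q* = 183.0769, P* = 139.4615.
With the tax, the buyer price exceeds the seller price by 35.1: (231 − 0.5Q) − (112 + 0.15Q) = 35.1 → Q' = 129.0769.
ΔQ = 183.0769 − 129.0769 = 54; the wedge equals the tax, 35.1.
DWL = ½ × 54 × 35.1 = €947.70.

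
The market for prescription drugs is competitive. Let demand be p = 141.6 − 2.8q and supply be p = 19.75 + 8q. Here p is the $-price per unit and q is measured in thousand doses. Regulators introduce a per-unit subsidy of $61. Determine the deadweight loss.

$172.27 thousand

Competitive equilibrium: 141.6 − 2.8q = 19.75 + 8q → q* = 11.2824, p* = 110.0093.
The subsidy lowers effective supply by 61: p = 8q − 41.25.
New quantity: 141.6 − 2.8q = 8q − 41.25 → q' = 16.9306.
Overproduction Δq = 16.9306 − 11.2824 = 5.6482; wedge = subsidy = 61.
DWL = ½ × 5.6482 × 61 = $172.27 thousand.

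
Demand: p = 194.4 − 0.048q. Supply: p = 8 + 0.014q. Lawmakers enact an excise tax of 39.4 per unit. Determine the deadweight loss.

12519.03

Competitive equilibrium: 194.4 − 0.048q = 8 + 0.014q → q* = 3006.4516, p* = 50.0903.
With the tax, the buyer price exceeds the seller price by 39.4: (194.4 − 0.048q) − (8 + 0.014q) = 39.4 → q' = 2370.9677.
Δq = 3006.4516 − 2370.9677 = 635.4839; the wedge equals the tax, 39.4.
DWL = ½ × 635.4839 × 39.4 = 12519.03.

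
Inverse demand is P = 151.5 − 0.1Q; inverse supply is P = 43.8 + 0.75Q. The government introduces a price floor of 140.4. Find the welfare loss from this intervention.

Competitive equilibrium: 151.5 − 0.1Q = 43.8 + 0.75Q → Q* = 126.7059, P* = 138.8294.
At the floor P = 140.4, quantity demanded = (151.5 − 140.4)/0.1 = 111.
Sellers' marginal cost at Q' = 111: 43.8 + 0.75·111 = 127.05.
ΔQ = 126.7059 − 111 = 15.7059; wedge = 140.4 − 127.05 = 13.35.
Welfare loss = ½ × 15.7059 × 13.35 = 104.84.

104.84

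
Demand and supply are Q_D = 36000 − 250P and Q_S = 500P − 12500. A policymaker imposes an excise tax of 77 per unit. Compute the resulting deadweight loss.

In inverse form: demand P = 144 − 0.004Q, supply P = 25 + 0.002Q.
Competitive equilibrium: 144 − 0.004Q = 25 + 0.002Q → Q* = 19833.3333, P* = 64.6667.
With the tax, the buyer price exceeds the seller price by 77: (144 − 0.004Q) − (25 + 0.002Q) = 77 → Q' = 7000.
ΔQ = 19833.3333 − 7000 = 12833.3333; the wedge equals the tax, 77.
DWL = ½ × 12833.3333 × 77 = 494083.33.

494083.33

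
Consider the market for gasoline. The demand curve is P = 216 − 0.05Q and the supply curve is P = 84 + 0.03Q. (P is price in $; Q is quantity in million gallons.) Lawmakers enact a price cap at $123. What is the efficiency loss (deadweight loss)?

$4900 million

Competitive equilibrium: 216 − 0.05Q = 84 + 0.03Q → Q* = 1650, P* = 133.5.
At the ceiling P = 123, quantity supplied = (123 − 84)/0.03 = 1300.
Willingness to pay at Q' = 1300: 216 − 0.05·1300 = 151.
ΔQ = 1650 − 1300 = 350; wedge = 151 − 123 = 28.
The triangle = ½ × 350 × 28 = $4900 million.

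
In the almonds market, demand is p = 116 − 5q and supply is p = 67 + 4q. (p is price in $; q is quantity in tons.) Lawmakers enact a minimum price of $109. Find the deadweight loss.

$73.61

Competitive equilibrium: 116 − 5q = 67 + 4q → q* = 5.4444, p* = 88.7778.
At the floor p = 109, quantity demanded = (116 − 109)/5 = 1.4.
Sellers' marginal cost at q' = 1.4: 67 + 4·1.4 = 72.6.
Δq = 5.4444 − 1.4 = 4.0444; wedge = 109 − 72.6 = 36.4.
The triangle = ½ × 4.0444 × 36.4 = $73.61.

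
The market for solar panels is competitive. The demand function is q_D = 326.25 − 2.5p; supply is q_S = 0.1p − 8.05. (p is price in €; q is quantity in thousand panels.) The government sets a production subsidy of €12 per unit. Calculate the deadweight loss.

€6.92 thousand

In inverse form: demand p = 130.5 − 0.4q, supply p = 80.5 + 10q.
Competitive equilibrium: 130.5 − 0.4q = 80.5 + 10q → q* = 4.8077, p* = 128.5769.
The subsidy lowers effective supply by 12: p = 68.5 + 10q.
New quantity: 130.5 − 0.4q = 68.5 + 10q → q' = 5.9615.
Overproduction Δq = 5.9615 − 4.8077 = 1.1538; wedge = subsidy = 12.
DWL = ½ × 1.1538 × 12 = €6.92 thousand.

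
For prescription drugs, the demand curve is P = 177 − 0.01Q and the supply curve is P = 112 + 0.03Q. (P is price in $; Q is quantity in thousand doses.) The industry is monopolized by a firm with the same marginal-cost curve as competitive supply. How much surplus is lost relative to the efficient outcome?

Competitive equilibrium: 177 − 0.01Q = 112 + 0.03Q → Q* = 1625, P* = 160.75.
Marginal revenue: MR = 177 − 0.02Q. Set MR = MC: 177 − 0.02Q = 112 + 0.03Q → Q_m = 1300.
Price P_m = 177 − 0.01·1300 = 164; MC(Q_m) = 112 + 0.03·1300 = 151.
Competitive Q* = 1625, so ΔQ = 325; wedge = 164 − 151 = 13.
The triangle = ½ × 325 × 13 = $2112.50 thousand.

$2112.50 thousand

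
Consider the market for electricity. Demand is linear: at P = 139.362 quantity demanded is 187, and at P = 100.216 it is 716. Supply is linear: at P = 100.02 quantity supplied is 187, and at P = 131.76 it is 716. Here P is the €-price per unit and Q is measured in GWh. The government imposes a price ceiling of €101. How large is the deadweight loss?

€5150.63

Demand slope = (100.216 − 139.362)/(716 − 187) = −0.074, so P = 153.2 − 0.074Q.
Supply slope = (131.76 − 100.02)/(716 − 187) = 0.06, so P = 88.8 + 0.06Q.
Competitive equilibrium: 153.2 − 0.074Q = 88.8 + 0.06Q → Q* = 480.597, P* = 117.6358.
At the ceiling P = 101, quantity supplied = (101 − 88.8)/0.06 = 203.3333.
Willingness to pay at Q' = 203.3333: 153.2 − 0.074·203.3333 = 138.1533.
ΔQ = 480.597 − 203.3333 = 277.2637; wedge = 138.1533 − 101 = 37.1533.
The triangle = ½ × 277.2637 × 37.1533 = €5150.63.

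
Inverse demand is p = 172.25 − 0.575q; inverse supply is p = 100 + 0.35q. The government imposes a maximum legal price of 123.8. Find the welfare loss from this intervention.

Competitive equilibrium: 172.25 − 0.575q = 100 + 0.35q → q* = 78.1081, p* = 127.3378.
At the ceiling p = 123.8, quantity supplied = (123.8 − 100)/0.35 = 68.
Willingness to pay at q' = 68: 172.25 − 0.575·68 = 133.15.
Δq = 78.1081 − 68 = 10.1081; wedge = 133.15 − 123.8 = 9.35.
The triangle = ½ × 10.1081 × 9.35 = 47.26.

47.26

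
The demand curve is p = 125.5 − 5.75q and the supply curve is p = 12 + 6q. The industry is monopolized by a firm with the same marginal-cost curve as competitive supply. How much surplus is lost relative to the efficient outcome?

Competitive equilibrium: 125.5 − 5.75q = 12 + 6q → q* = 9.6596, p* = 69.9574.
Marginal revenue: MR = 125.5 − 11.5q. Set MR = MC: 125.5 − 11.5q = 12 + 6q → q_m = 6.4857.
Price p_m = 125.5 − 5.75·6.4857 = 88.2072; MC(q_m) = 12 + 6·6.4857 = 50.9142.
Competitive q* = 9.6596, so Δq = 3.1739; wedge = 88.2072 − 50.9142 = 37.293.
Deadweight loss = ½ × 3.1739 × 37.293 = 59.18.

59.18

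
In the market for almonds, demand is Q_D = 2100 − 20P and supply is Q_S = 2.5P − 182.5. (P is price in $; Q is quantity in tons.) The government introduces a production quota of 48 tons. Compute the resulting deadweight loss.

$120.18

In inverse form: demand P = 105 − 0.05Q, supply P = 73 + 0.4Q.
Competitive equilibrium: 105 − 0.05Q = 73 + 0.4Q → Q* = 71.1111, P* = 101.4444.
At Q = 48: demand price = 105 − 0.05·48 = 102.6; supply price = 73 + 0.4·48 = 92.2.
ΔQ = 71.1111 − 48 = 23.1111; wedge = 102.6 − 92.2 = 10.4.
Deadweight loss = ½ × 23.1111 × 10.4 = $120.18.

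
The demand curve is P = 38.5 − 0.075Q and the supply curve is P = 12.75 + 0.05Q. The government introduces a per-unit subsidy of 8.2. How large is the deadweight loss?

Competitive equilibrium: 38.5 − 0.075Q = 12.75 + 0.05Q → Q* = 206, P* = 23.05.
The subsidy lowers effective supply by 8.2: P = 4.55 + 0.05Q.
New quantity: 38.5 − 0.075Q = 4.55 + 0.05Q → Q' = 271.6.
Overproduction ΔQ = 271.6 − 206 = 65.6; wedge = subsidy = 8.2.
The triangle = ½ × 65.6 × 8.2 = 268.96.

268.96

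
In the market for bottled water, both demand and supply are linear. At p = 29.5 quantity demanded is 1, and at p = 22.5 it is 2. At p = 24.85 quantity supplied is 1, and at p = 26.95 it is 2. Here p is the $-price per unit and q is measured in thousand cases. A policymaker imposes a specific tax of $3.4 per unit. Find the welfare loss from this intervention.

$0.64 thousand

Demand slope = (22.5 − 29.5)/(2 − 1) = −7, so p = 36.5 − 7q.
Supply slope = (26.95 − 24.85)/(2 − 1) = 2.1, so p = 22.75 + 2.1q.
Competitive equilibrium: 36.5 − 7q = 22.75 + 2.1q → q* = 1.511, p* = 25.9231.
With the tax, the buyer price exceeds the seller price by 3.4: (36.5 − 7q) − (22.75 + 2.1q) = 3.4 → q' = 1.1374.
Δq = 1.511 − 1.1374 = 0.3736; the wedge equals the tax, 3.4.
DWL = ½ × 0.3736 × 3.4 = $0.64 thousand.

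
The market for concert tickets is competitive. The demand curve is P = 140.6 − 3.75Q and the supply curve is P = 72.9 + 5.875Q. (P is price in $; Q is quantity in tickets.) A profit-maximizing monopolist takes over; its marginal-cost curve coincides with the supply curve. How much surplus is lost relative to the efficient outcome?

Competitive equilibrium: 140.6 − 3.75Q = 72.9 + 5.875Q → Q* = 7.0338, P* = 114.2234.
Marginal revenue: MR = 140.6 − 7.5Q. Set MR = MC: 140.6 − 7.5Q = 72.9 + 5.875Q → Q_m = 5.0617.
Price P_m = 140.6 − 3.75·5.0617 = 121.6186; MC(Q_m) = 72.9 + 5.875·5.0617 = 102.6375.
Competitive Q* = 7.0338, so ΔQ = 1.9721; wedge = 121.6186 − 102.6375 = 18.9811.
Welfare loss = ½ × 1.9721 × 18.9811 = $18.72.

$18.72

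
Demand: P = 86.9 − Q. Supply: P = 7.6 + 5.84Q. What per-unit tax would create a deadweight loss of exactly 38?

22.8

Competitive equilibrium: 86.9 − Q = 7.6 + 5.84Q → Q* = 11.5936, P* = 75.3064.
A tax t gives ΔQ = t/6.84 and wedge t, so DWL = t²/13.68.
t²/13.68 = 38 → t² = 519.84 → t = 22.8.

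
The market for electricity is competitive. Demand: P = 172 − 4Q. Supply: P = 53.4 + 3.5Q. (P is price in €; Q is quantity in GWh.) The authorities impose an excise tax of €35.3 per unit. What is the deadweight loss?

€83.07

Competitive equilibrium: 172 − 4Q = 53.4 + 3.5Q → Q* = 15.8133, P* = 108.7467.
With the tax, the buyer price exceeds the seller price by 35.3: (172 − 4Q) − (53.4 + 3.5Q) = 35.3 → Q' = 11.1067.
ΔQ = 15.8133 − 11.1067 = 4.7066; the wedge equals the tax, 35.3.
Deadweight loss = ½ × 4.7066 × 35.3 = €83.07.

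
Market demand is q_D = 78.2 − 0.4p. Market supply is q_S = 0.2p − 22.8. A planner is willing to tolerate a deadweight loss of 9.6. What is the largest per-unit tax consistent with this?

In inverse form: demand p = 195.5 − 2.5q, supply p = 114 + 5q.
Competitive equilibrium: 195.5 − 2.5q = 114 + 5q → q* = 10.8667, p* = 168.3333.
A tax t gives Δq = t/7.5 and wedge t, so DWL = t²/15.
t²/15 = 9.6 → t² = 144 → t = 12.

12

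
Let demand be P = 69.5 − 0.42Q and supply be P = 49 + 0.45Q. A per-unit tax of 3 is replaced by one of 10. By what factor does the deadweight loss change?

Competitive equilibrium: 69.5 − 0.42Q = 49 + 0.45Q → Q* = 23.5632, P* = 59.6034.
For a per-unit tax t: ΔQ = t/0.87, so DWL = ½·t·(t/0.87) = t²/1.74.
At t = 3: DWL = 5.172. At t = 10: DWL = 57.471.
Ratio = (10/3)² = 11.111.

11.111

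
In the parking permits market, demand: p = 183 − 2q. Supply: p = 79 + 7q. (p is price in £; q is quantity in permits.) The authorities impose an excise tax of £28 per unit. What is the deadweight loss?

£43.56

Competitive equilibrium: 183 − 2q = 79 + 7q → q* = 11.5556, p* = 159.8889.
With the tax, the buyer price exceeds the seller price by 28: (183 − 2q) − (79 + 7q) = 28 → q' = 8.4444.
Δq = 11.5556 − 8.4444 = 3.1112; the wedge equals the tax, 28.
Deadweight loss = ½ × 3.1112 × 28 = £43.56.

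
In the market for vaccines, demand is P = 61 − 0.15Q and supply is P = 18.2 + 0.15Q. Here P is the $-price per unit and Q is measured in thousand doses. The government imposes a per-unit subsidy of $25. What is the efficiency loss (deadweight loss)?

$1041.67 thousand

Competitive equilibrium: 61 − 0.15Q = 18.2 + 0.15Q → Q* = 142.6667, P* = 39.6.
The subsidy lowers effective supply by 25: P = 0.15Q − 6.8.
New quantity: 61 − 0.15Q = 0.15Q − 6.8 → Q' = 226.
Overproduction ΔQ = 226 − 142.6667 = 83.3333; wedge = subsidy = 25.
DWL = ½ × 83.3333 × 25 = $1041.67 thousand.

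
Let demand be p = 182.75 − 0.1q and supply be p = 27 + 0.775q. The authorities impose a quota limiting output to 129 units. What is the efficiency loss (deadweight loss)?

1050.44

Competitive equilibrium: 182.75 − 0.1q = 27 + 0.775q → q* = 178, p* = 164.95.
At q = 129: demand price = 182.75 − 0.1·129 = 169.85; supply price = 27 + 0.775·129 = 126.975.
Δq = 178 − 129 = 49; wedge = 169.85 − 126.975 = 42.875.
Deadweight loss = ½ × 49 × 42.875 = 1050.44.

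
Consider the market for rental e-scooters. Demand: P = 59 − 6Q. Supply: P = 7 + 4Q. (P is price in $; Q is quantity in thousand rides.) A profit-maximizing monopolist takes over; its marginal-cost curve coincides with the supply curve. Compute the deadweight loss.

$19.01 thousand

Competitive equilibrium: 59 − 6Q = 7 + 4Q → Q* = 5.2, P* = 27.8.
Marginal revenue: MR = 59 − 12Q. Set MR = MC: 59 − 12Q = 7 + 4Q → Q_m = 3.25.
Price P_m = 59 − 6·3.25 = 39.5; MC(Q_m) = 7 + 4·3.25 = 20.
Competitive Q* = 5.2, so ΔQ = 1.95; wedge = 39.5 − 20 = 19.5.
The triangle = ½ × 1.95 × 19.5 = $19.01 thousand.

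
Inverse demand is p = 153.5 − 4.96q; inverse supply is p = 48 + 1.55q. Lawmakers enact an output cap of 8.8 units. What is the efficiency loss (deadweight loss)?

Competitive equilibrium: 153.5 − 4.96q = 48 + 1.55q → q* = 16.20584, p* = 73.11905.
At q = 8.8: demand price = 153.5 − 4.96·8.8 = 109.852; supply price = 48 + 1.55·8.8 = 61.64.
Δq = 16.20584 − 8.8 = 7.40584; wedge = 109.852 − 61.64 = 48.212.
The triangle = ½ × 7.40584 × 48.212 = 178.53.

178.53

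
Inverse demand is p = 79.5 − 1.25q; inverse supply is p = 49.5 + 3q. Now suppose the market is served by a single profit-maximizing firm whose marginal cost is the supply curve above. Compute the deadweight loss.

5.47

Competitive equilibrium: 79.5 − 1.25q = 49.5 + 3q → q* = 7.0588, p* = 70.6765.
Marginal revenue: MR = 79.5 − 2.5q. Set MR = MC: 79.5 − 2.5q = 49.5 + 3q → q_m = 5.4545.
Price p_m = 79.5 − 1.25·5.4545 = 72.6819; MC(q_m) = 49.5 + 3·5.4545 = 65.8635.
Competitive q* = 7.0588, so Δq = 1.6043; wedge = 72.6819 − 65.8635 = 6.8184.
Welfare loss = ½ × 1.6043 × 6.8184 = 5.47.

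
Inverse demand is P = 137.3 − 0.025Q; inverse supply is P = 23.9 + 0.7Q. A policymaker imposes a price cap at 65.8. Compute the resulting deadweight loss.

Competitive equilibrium: 137.3 − 0.025Q = 23.9 + 0.7Q → Q* = 156.4138, P* = 133.3897.
At the ceiling P = 65.8, quantity supplied = (65.8 − 23.9)/0.7 = 59.8571.
Willingness to pay at Q' = 59.8571: 137.3 − 0.025·59.8571 = 135.8036.
ΔQ = 156.4138 − 59.8571 = 96.5567; wedge = 135.8036 − 65.8 = 70.0036.
DWL = ½ × 96.5567 × 70.0036 = 3379.66.

3379.66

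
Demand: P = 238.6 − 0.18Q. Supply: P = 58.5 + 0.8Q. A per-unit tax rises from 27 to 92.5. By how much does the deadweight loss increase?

Competitive equilibrium: 238.6 − 0.18Q = 58.5 + 0.8Q → Q* = 183.7755, P* = 205.5204.
For a per-unit tax t: ΔQ = t/0.98, so DWL = ½·t·(t/0.98) = t²/1.96.
At t = 27: DWL = 371.9388. At t = 92.5: DWL = 4365.4337.
Increase = 4365.4337 − 371.9388 = 3993.49.

3993.49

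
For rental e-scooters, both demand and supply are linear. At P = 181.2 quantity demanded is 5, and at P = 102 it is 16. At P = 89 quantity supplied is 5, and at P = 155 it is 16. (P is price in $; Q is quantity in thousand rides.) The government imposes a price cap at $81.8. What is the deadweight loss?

$442.15 thousand

Demand slope = (102 − 181.2)/(16 − 5) = −7.2, so P = 217.2 − 7.2Q.
Supply slope = (155 − 89)/(16 − 5) = 6, so P = 59 + 6Q.
Competitive equilibrium: 217.2 − 7.2Q = 59 + 6Q → Q* = 11.98485, P* = 130.90909.
At the ceiling P = 81.8, quantity supplied = (81.8 − 59)/6 = 3.8.
Willingness to pay at Q' = 3.8: 217.2 − 7.2·3.8 = 189.84.
ΔQ = 11.98485 − 3.8 = 8.18485; wedge = 189.84 − 81.8 = 108.04.
The triangle = ½ × 8.18485 × 108.04 = $442.15 thousand.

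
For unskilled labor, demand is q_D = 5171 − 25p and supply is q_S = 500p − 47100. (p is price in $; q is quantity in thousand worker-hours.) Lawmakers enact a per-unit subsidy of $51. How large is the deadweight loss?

In inverse form: demand p = 206.84 − 0.04q, supply p = 94.2 + 0.002q.
Competitive equilibrium: 206.84 − 0.04q = 94.2 + 0.002q → q* = 2681.9048, p* = 99.5638.
The subsidy lowers effective supply by 51: p = 43.2 + 0.002q.
New quantity: 206.84 − 0.04q = 43.2 + 0.002q → q' = 3896.1905.
Overproduction Δq = 3896.1905 − 2681.9048 = 1214.2857; wedge = subsidy = 51.
Welfare loss = ½ × 1214.2857 × 51 = $30964.29 thousand.

$30964.29 thousand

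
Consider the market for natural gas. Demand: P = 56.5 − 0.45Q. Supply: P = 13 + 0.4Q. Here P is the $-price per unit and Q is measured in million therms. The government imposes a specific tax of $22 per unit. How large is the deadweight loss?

$284.71 million

Competitive equilibrium: 56.5 − 0.45Q = 13 + 0.4Q → Q* = 51.1765, P* = 33.4706.
With the tax, the buyer price exceeds the seller price by 22: (56.5 − 0.45Q) − (13 + 0.4Q) = 22 → Q' = 25.2941.
ΔQ = 51.1765 − 25.2941 = 25.8824; the wedge equals the tax, 22.
The triangle = ½ × 25.8824 × 22 = $284.71 million.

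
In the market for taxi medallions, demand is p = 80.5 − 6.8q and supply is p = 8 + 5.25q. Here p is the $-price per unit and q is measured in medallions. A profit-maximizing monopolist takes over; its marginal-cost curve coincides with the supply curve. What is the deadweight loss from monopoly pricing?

Competitive equilibrium: 80.5 − 6.8q = 8 + 5.25q → q* = 6.0166, p* = 39.5871.
Marginal revenue: MR = 80.5 − 13.6q. Set MR = MC: 80.5 − 13.6q = 8 + 5.25q → q_m = 3.8462.
Price p_m = 80.5 − 6.8·3.8462 = 54.3458; MC(q_m) = 8 + 5.25·3.8462 = 28.1926.
Competitive q* = 6.0166, so Δq = 2.1704; wedge = 54.3458 − 28.1926 = 26.1532.
Deadweight loss = ½ × 2.1704 × 26.1532 = $28.38.

$28.38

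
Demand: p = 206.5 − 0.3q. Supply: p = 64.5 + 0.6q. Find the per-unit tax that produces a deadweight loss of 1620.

54

Competitive equilibrium: 206.5 − 0.3q = 64.5 + 0.6q → q* = 157.7778, p* = 159.1667.
A tax t gives Δq = t/0.9 and wedge t, so DWL = t²/1.8.
t²/1.8 = 1620 → t² = 2916 → t = 54.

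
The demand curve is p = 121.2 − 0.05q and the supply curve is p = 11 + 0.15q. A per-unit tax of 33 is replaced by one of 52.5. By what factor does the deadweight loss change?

2.531

Competitive equilibrium: 121.2 − 0.05q = 11 + 0.15q → q* = 551, p* = 93.65.
For a per-unit tax t: Δq = t/0.2, so DWL = ½·t·(t/0.2) = t²/0.4.
At t = 33: DWL = 2722.5. At t = 52.5: DWL = 6890.625.
Ratio = (52.5/33)² = 2.531.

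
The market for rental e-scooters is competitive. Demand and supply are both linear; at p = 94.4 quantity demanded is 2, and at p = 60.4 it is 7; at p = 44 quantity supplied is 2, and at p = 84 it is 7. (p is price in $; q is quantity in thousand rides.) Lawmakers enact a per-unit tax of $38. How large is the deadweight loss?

$48.78 thousand

Demand slope = (60.4 − 94.4)/(7 − 2) = −6.8, so p = 108 − 6.8q.
Supply slope = (84 − 44)/(7 − 2) = 8, so p = 28 + 8q.
Competitive equilibrium: 108 − 6.8q = 28 + 8q → q* = 5.4054, p* = 71.2432.
With the tax, the buyer price exceeds the seller price by 38: (108 − 6.8q) − (28 + 8q) = 38 → q' = 2.8378.
Δq = 5.4054 − 2.8378 = 2.5676; the wedge equals the tax, 38.
Welfare loss = ½ × 2.5676 × 38 = $48.78 thousand.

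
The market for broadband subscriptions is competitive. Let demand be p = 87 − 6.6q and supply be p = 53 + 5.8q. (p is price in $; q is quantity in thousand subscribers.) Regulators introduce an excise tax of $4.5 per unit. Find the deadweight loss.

$0.82 thousand

Competitive equilibrium: 87 − 6.6q = 53 + 5.8q → q* = 2.7419, p* = 68.9032.
With the tax, the buyer price exceeds the seller price by 4.5: (87 − 6.6q) − (53 + 5.8q) = 4.5 → q' = 2.379.
Δq = 2.7419 − 2.379 = 0.3629; the wedge equals the tax, 4.5.
Deadweight loss = ½ × 0.3629 × 4.5 = $0.82 thousand.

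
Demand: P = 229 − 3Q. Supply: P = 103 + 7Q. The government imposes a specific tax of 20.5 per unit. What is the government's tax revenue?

Competitive equilibrium: 229 − 3Q = 103 + 7Q → Q* = 12.6, P* = 191.2.
With the tax, the buyer price exceeds the seller price by 20.5: (229 − 3Q) − (103 + 7Q) = 20.5 → Q' = 10.55.
Tax revenue = 20.5 × 10.55 = 216.275.

216.275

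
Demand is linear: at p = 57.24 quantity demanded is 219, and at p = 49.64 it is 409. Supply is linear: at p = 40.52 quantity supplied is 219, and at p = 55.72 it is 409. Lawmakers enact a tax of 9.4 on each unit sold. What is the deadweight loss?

Demand slope = (49.64 − 57.24)/(409 − 219) = −0.04, so p = 66 − 0.04q.
Supply slope = (55.72 − 40.52)/(409 − 219) = 0.08, so p = 23 + 0.08q.
Competitive equilibrium: 66 − 0.04q = 23 + 0.08q → q* = 358.3333, p* = 51.6667.
With the tax, the buyer price exceeds the seller price by 9.4: (66 − 0.04q) − (23 + 0.08q) = 9.4 → q' = 280.
Δq = 358.3333 − 280 = 78.3333; the wedge equals the tax, 9.4.
Welfare loss = ½ × 78.3333 × 9.4 = 368.17.

368.17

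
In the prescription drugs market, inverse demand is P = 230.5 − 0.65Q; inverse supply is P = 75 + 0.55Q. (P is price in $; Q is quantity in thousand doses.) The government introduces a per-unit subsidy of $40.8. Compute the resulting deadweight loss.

Competitive equilibrium: 230.5 − 0.65Q = 75 + 0.55Q → Q* = 129.5833, P* = 146.2708.
The subsidy lowers effective supply by 40.8: P = 34.2 + 0.55Q.
New quantity: 230.5 − 0.65Q = 34.2 + 0.55Q → Q' = 163.5833.
Overproduction ΔQ = 163.5833 − 129.5833 = 34; wedge = subsidy = 40.8.
The triangle = ½ × 34 × 40.8 = $693.60 thousand.

$693.60 thousand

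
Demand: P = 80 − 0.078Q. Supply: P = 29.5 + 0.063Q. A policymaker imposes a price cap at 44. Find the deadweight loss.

Competitive equilibrium: 80 − 0.078Q = 29.5 + 0.063Q → Q* = 358.156, P* = 52.0638.
At the ceiling P = 44, quantity supplied = (44 − 29.5)/0.063 = 230.1587.
Willingness to pay at Q' = 230.1587: 80 − 0.078·230.1587 = 62.0476.
ΔQ = 358.156 − 230.1587 = 127.9973; wedge = 62.0476 − 44 = 18.0476.
Welfare loss = ½ × 127.9973 × 18.0476 = 1155.02.

1155.02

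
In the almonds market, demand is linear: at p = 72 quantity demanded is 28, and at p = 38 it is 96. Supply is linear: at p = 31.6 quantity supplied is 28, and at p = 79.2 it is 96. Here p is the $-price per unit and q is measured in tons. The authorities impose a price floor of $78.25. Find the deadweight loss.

$1278.82

Demand slope = (38 − 72)/(96 − 28) = −0.5, so p = 86 − 0.5q.
Supply slope = (79.2 − 31.6)/(96 − 28) = 0.7, so p = 12 + 0.7q.
Competitive equilibrium: 86 − 0.5q = 12 + 0.7q → q* = 61.6667, p* = 55.1667.
At the floor p = 78.25, quantity demanded = (86 − 78.25)/0.5 = 15.5.
Sellers' marginal cost at q' = 15.5: 12 + 0.7·15.5 = 22.85.
Δq = 61.6667 − 15.5 = 46.1667; wedge = 78.25 − 22.85 = 55.4.
The triangle = ½ × 46.1667 × 55.4 = $1278.82.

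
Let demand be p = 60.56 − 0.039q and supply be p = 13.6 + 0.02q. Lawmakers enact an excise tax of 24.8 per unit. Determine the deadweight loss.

5212.20

Competitive equilibrium: 60.56 − 0.039q = 13.6 + 0.02q → q* = 795.9322, p* = 29.5186.
With the tax, the buyer price exceeds the seller price by 24.8: (60.56 − 0.039q) − (13.6 + 0.02q) = 24.8 → q' = 375.5932.
Δq = 795.9322 − 375.5932 = 420.339; the wedge equals the tax, 24.8.
DWL = ½ × 420.339 × 24.8 = 5212.20.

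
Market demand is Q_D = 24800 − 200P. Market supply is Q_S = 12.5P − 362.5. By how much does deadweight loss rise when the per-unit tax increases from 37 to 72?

22441.18

In inverse form: demand P = 124 − 0.005Q, supply P = 29 + 0.08Q.
Competitive equilibrium: 124 − 0.005Q = 29 + 0.08Q → Q* = 1117.6471, P* = 118.4118.
For a per-unit tax t: ΔQ = t/0.085, so DWL = ½·t·(t/0.085) = t²/0.17.
At t = 37: DWL = 8052.941. At t = 72: DWL = 30494.118.
Increase = 30494.118 − 8052.941 = 22441.18.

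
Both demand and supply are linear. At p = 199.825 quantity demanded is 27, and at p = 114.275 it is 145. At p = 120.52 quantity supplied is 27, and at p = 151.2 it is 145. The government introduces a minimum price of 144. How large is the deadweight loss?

Demand slope = (114.275 − 199.825)/(145 − 27) = −0.725, so p = 219.4 − 0.725q.
Supply slope = (151.2 − 120.52)/(145 − 27) = 0.26, so p = 113.5 + 0.26q.
Competitive equilibrium: 219.4 − 0.725q = 113.5 + 0.26q → q* = 107.5127, p* = 141.4533.
At the floor p = 144, quantity demanded = (219.4 − 144)/0.725 = 104.
Sellers' marginal cost at q' = 104: 113.5 + 0.26·104 = 140.54.
Δq = 107.5127 − 104 = 3.5127; wedge = 144 − 140.54 = 3.46.
The triangle = ½ × 3.5127 × 3.46 = 6.08.

6.08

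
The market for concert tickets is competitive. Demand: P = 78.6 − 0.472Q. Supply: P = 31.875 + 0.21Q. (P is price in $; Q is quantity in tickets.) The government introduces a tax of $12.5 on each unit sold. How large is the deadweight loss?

Competitive equilibrium: 78.6 − 0.472Q = 31.875 + 0.21Q → Q* = 68.5117, P* = 46.2625.
With the tax, the buyer price exceeds the seller price by 12.5: (78.6 − 0.472Q) − (31.875 + 0.21Q) = 12.5 → Q' = 50.1833.
ΔQ = 68.5117 − 50.1833 = 18.3284; the wedge equals the tax, 12.5.
Welfare loss = ½ × 18.3284 × 12.5 = $114.55.

$114.55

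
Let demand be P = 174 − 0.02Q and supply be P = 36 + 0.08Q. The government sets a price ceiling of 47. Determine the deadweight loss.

Competitive equilibrium: 174 − 0.02Q = 36 + 0.08Q → Q* = 1380, P* = 146.4.
At the ceiling P = 47, quantity supplied = (47 − 36)/0.08 = 137.5.
Willingness to pay at Q' = 137.5: 174 − 0.02·137.5 = 171.25.
ΔQ = 1380 − 137.5 = 1242.5; wedge = 171.25 − 47 = 124.25.
DWL = ½ × 1242.5 × 124.25 = 77190.31.

77190.31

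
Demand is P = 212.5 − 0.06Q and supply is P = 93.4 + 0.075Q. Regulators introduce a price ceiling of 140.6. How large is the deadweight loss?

4316.81

Competitive equilibrium: 212.5 − 0.06Q = 93.4 + 0.075Q → Q* = 882.2222, P* = 159.5667.
At the ceiling P = 140.6, quantity supplied = (140.6 − 93.4)/0.075 = 629.3333.
Willingness to pay at Q' = 629.3333: 212.5 − 0.06·629.3333 = 174.74.
ΔQ = 882.2222 − 629.3333 = 252.8889; wedge = 174.74 − 140.6 = 34.14.
Welfare loss = ½ × 252.8889 × 34.14 = 4316.81.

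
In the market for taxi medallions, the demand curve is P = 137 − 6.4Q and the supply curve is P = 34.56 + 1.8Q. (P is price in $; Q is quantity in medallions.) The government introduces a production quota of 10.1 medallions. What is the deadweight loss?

$23.47

Competitive equilibrium: 137 − 6.4Q = 34.56 + 1.8Q → Q* = 12.4927, P* = 57.0468.
At Q = 10.1: demand price = 137 − 6.4·10.1 = 72.36; supply price = 34.56 + 1.8·10.1 = 52.74.
ΔQ = 12.4927 − 10.1 = 2.3927; wedge = 72.36 − 52.74 = 19.62.
DWL = ½ × 2.3927 × 19.62 = $23.47.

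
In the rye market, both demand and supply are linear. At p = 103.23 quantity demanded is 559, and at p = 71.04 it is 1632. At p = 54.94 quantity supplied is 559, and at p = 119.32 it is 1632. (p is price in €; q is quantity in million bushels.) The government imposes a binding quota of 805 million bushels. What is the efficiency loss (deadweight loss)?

Demand slope = (71.04 − 103.23)/(1632 − 559) = −0.03, so p = 120 − 0.03q.
Supply slope = (119.32 − 54.94)/(1632 − 559) = 0.06, so p = 21.4 + 0.06q.
Competitive equilibrium: 120 − 0.03q = 21.4 + 0.06q → q* = 1095.5556, p* = 87.1333.
At q = 805: demand price = 120 − 0.03·805 = 95.85; supply price = 21.4 + 0.06·805 = 69.7.
Δq = 1095.5556 − 805 = 290.5556; wedge = 95.85 − 69.7 = 26.15.
Deadweight loss = ½ × 290.5556 × 26.15 = €3799.01 million.

€3799.01 million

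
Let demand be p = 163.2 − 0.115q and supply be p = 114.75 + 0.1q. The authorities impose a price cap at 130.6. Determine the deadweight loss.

480.39

Competitive equilibrium: 163.2 − 0.115q = 114.75 + 0.1q → q* = 225.3488, p* = 137.2849.
At the ceiling p = 130.6, quantity supplied = (130.6 − 114.75)/0.1 = 158.5.
Willingness to pay at q' = 158.5: 163.2 − 0.115·158.5 = 144.9725.
Δq = 225.3488 − 158.5 = 66.8488; wedge = 144.9725 − 130.6 = 14.3725.
Deadweight loss = ½ × 66.8488 × 14.3725 = 480.39.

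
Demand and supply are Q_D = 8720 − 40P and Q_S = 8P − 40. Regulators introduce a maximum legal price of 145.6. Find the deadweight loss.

In inverse form: demand P = 218 − 0.025Q, supply P = 5 + 0.125Q.
Competitive equilibrium: 218 − 0.025Q = 5 + 0.125Q → Q* = 1420, P* = 182.5.
At the ceiling P = 145.6, quantity supplied = (145.6 − 5)/0.125 = 1124.8.
Willingness to pay at Q' = 1124.8: 218 − 0.025·1124.8 = 189.88.
ΔQ = 1420 − 1124.8 = 295.2; wedge = 189.88 − 145.6 = 44.28.
The triangle = ½ × 295.2 × 44.28 = 6535.728.

6535.728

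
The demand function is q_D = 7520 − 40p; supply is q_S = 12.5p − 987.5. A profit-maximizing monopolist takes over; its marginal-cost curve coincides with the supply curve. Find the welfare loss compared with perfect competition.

In inverse form: demand p = 188 − 0.025q, supply p = 79 + 0.08q.
Competitive equilibrium: 188 − 0.025q = 79 + 0.08q → q* = 1038.09524, p* = 162.04762.
Marginal revenue: MR = 188 − 0.05q. Set MR = MC: 188 − 0.05q = 79 + 0.08q → q_m = 838.46154.
Price p_m = 188 − 0.025·838.46154 = 167.03846; MC(q_m) = 79 + 0.08·838.46154 = 146.07692.
Competitive q* = 1038.09524, so Δq = 199.6337; wedge = 167.03846 − 146.07692 = 20.96154.
The triangle = ½ × 199.6337 × 20.96154 = 2092.31.

2092.31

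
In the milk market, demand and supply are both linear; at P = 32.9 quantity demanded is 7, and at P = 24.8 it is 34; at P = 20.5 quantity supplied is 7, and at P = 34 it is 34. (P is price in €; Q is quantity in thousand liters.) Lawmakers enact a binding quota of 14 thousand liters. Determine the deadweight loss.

€28.90 thousand

Demand slope = (24.8 − 32.9)/(34 − 7) = −0.3, so P = 35 − 0.3Q.
Supply slope = (34 − 20.5)/(34 − 7) = 0.5, so P = 17 + 0.5Q.
Competitive equilibrium: 35 − 0.3Q = 17 + 0.5Q → Q* = 22.5, P* = 28.25.
At Q = 14: demand price = 35 − 0.3·14 = 30.8; supply price = 17 + 0.5·14 = 24.
ΔQ = 22.5 − 14 = 8.5; wedge = 30.8 − 24 = 6.8.
Deadweight loss = ½ × 8.5 × 6.8 = €28.90 thousand.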